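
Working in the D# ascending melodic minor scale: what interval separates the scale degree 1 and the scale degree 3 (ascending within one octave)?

minor third

Spelling the D# ascending melodic minor scale: D# E# F# G# A# B# C##.
The scale degree 1 is D# and the degree 3 is F#.
D# up to F# is 3 semitones, a half step narrower than a major third, so the interval is minor.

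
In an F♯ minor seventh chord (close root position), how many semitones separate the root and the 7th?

10

F♯-7 (F♯ minor seventh): F♯-A-C♯-E.
F♯ to E is a minor seventh: 10 semitones.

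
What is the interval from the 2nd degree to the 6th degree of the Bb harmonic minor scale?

diminished fifth

Spelling the Bb harmonic minor scale: Bb C Db Eb F Gb A.
That puts C below Gb.
C up to Gb is 6 semitones, a half step narrower than a perfect fifth, so the interval is diminished.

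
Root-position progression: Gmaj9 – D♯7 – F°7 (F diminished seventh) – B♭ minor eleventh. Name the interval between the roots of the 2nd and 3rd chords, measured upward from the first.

diminished third

The roots are D♯ and F.
3 letter names make it a third; at 2 semitones (a whole step narrower than major) the quality is diminished.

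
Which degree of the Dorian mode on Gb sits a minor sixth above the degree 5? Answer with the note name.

The scale is Gb Ab Bbb Cb Db Eb Fb.
The degree 5 is Db; a minor sixth above that is Bbb — scale degree 3.

Bbb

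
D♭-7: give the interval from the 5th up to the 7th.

minor 3rd

D♭m7 (D♭ minor seventh) is spelled D♭-F♭-A♭-C♭.
That puts A♭ below C♭.
A♭ up to C♭ is 3 semitones, a half step narrower than a major third, so the interval is minor.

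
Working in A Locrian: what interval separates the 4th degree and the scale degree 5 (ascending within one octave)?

minor second

Spelling A Locrian: A Bb C D Eb F G.
That puts D below Eb.
D up to Eb is 1 semitone, a half step narrower than a major second, so the interval is minor.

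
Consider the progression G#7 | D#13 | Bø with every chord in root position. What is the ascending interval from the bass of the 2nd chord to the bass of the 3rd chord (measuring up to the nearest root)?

The roots are D# and B.
From D# to B: 8 semitones over a sixth = minor.

minor sixth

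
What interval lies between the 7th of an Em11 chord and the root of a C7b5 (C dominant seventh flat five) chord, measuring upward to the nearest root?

minor seventh

The 7th of Em11 is D; the root of C7b5 (C dominant seventh flat five) is C.
7 letter names make it a seventh; at 10 semitones (a half step narrower than major) the quality is minor.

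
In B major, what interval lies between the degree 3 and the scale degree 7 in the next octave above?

perfect twelfth

B major: B C# D# E F# G# A#.
Degree 3 = D#; scale degree 7 (up an octave) = A#.
D# up to A# spans 12 letter names and 19 semitones — a perfect twelfth.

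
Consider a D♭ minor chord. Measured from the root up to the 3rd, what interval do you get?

minor third

D♭- is spelled D♭-F♭-A♭.
That puts D♭ below F♭.
3 letter names make it a third; at 3 semitones (a half step narrower than major) the quality is minor.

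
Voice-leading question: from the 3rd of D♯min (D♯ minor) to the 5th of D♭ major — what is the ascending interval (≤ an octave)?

diminished 3rd

D♯min (D♯ minor) has F♯ as its 3rd, and D♭ major has A♭ as its 5th.
3 letter names make it a third; at 2 semitones (a whole step narrower than major) the quality is diminished.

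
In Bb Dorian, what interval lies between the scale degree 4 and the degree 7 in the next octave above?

perfect 11th

The scale runs Bb C Db Eb F G Ab.
Scale degree 4 = Eb; degree 7 (up an octave) = Ab.
Counting 11 letters and 17 half steps from Eb gives a perfect eleventh.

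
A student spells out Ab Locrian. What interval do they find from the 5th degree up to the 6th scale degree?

major second

Spelling Ab Locrian: Ab Bbb Cb Db Ebb Fb Gb.
5th degree = Ebb; 6th scale degree = Fb.
From Ebb to Fb is 2 semitones, exactly the major second.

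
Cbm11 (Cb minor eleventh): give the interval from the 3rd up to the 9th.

Cbm11 is spelled Cb–Ebb–Gb–Bbb–Db–Fb.
The 3rd is Ebb and the 9th is Db.
Ebb up to Db spans 7 letter names and 11 semitones — a major seventh.

major 7th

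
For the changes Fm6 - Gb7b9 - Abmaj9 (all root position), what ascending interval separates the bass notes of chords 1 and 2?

m2

The roots are F and Gb.
From F to Gb: 1 semitone over a second = minor.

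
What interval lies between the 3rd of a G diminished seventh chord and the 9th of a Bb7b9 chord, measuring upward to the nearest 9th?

minor second

The 3rd of G diminished seventh is Bb; the 9th of Bb7b9 is Cb.
From Bb to Cb: 1 semitone over a second = minor.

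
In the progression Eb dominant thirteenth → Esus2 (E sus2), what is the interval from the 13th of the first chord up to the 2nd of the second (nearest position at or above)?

Eb dominant thirteenth has C as its 13th, and Esus2 (E sus2) has F# as its 2nd.
From C to F#: 6 semitones over a fourth = augmented.

augmented fourth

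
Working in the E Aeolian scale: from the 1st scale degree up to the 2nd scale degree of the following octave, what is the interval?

M9

E natural minor: E F# G A B C D.
The 1st scale degree is E and the 2nd degree (up an octave) is F#.
Counting 9 letters and 14 half steps from E gives a major ninth.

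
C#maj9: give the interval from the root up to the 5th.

P5

The chord tones of C#maj9 (C# major ninth) are C#-E#-G#-B#-D#.
So we need the interval from C# up to G#.
C# up to G# spans 5 letter names and 7 semitones — a perfect fifth.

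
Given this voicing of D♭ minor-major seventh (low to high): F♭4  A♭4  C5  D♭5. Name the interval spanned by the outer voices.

major 6th

The outer voices are F♭4 and D♭5.
Counting 6 letters and 9 half steps from F♭ gives a major sixth.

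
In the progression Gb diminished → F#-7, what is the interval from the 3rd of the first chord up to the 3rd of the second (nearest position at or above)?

Gb diminished has Bbb as its 3rd, and F#-7 has A as its 3rd.
Bbb up to A is 12 semitones, a half step wider than a major seventh, so the interval is augmented.

augmented seventh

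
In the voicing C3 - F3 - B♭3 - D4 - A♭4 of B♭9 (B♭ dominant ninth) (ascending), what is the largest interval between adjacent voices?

Adjacent intervals: C3→F3 = perfect fourth; F3→B♭3 = perfect fourth; B♭3→D4 = major third; D4→A♭4 = diminished fifth.
The largest is D4 to A♭4, a diminished fifth (6 semitones).

diminished fifth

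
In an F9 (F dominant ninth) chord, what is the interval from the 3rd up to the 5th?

m3

F9 (F dominant ninth) is spelled F-A-C-Eb-G.
So we need the interval from A up to C.
A up to C is 3 semitones, a half step narrower than a major third, so the interval is minor.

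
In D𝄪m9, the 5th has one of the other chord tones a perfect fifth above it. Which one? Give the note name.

D𝄪min9: D𝄪 F𝄪 A𝄪 C𝄪 E𝄪.
The 5th is A𝄪. A perfect fifth above A𝄪 is E𝄪.
E𝄪 is the chord's 9th.

E##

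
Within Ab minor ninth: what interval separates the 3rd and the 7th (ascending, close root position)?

perfect fifth

Abmin9 (Ab minor ninth): Ab–Cb–Eb–Gb–Bb.
3rd = Cb; 7th = Gb.
Cb up to Gb spans 5 letter names and 7 semitones — a perfect fifth.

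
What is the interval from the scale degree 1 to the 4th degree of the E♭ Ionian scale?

E♭ major: E♭ F G A♭ B♭ C D.
Scale degree 1 = E♭; degree 4 = A♭.
Counting 4 letters and 5 half steps from E♭ gives a perfect fourth.

perfect 4th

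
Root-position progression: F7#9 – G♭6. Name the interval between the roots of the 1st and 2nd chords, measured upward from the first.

minor 2nd

The roots are F and G♭.
2 letter names make it a second; at 1 semitone (a half step narrower than major) the quality is minor.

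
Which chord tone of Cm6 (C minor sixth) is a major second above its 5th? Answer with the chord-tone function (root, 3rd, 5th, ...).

6th

The chord tones of Cm6 (C minor sixth) are C E♭ G A.
The 5th is G. A major second above G is A.
A is the chord's 6th.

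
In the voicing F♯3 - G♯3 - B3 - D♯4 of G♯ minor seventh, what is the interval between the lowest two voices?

M2

Those voices are F♯3 and G♯3.
Counting 2 letters and 2 half steps from F♯ gives a major second.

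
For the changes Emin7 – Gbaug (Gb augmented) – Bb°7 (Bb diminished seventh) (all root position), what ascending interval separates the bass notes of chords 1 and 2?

The roots are E and Gb.
From E to Gb: 2 semitones over a third = diminished.

d3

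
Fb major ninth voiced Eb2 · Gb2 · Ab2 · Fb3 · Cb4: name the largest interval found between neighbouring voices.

Adjacent intervals: Eb2→Gb2 = minor third; Gb2→Ab2 = major second; Ab2→Fb3 = minor sixth; Fb3→Cb4 = perfect fifth.
The largest is Ab2 to Fb3, a minor sixth (8 semitones).

minor sixth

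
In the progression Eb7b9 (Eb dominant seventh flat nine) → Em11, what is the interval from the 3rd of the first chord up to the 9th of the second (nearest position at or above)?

Eb7b9 (Eb dominant seventh flat nine) has G as its 3rd, and Em11 has F# as its 9th.
G up to F# spans 7 letter names and 11 semitones — a major seventh.

M7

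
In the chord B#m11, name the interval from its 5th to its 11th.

B# minor eleventh is spelled B# D# F## A# C## E#.
That puts F## below E#.
7 letter names make it a seventh; at 10 semitones (a half step narrower than major) the quality is minor.

m7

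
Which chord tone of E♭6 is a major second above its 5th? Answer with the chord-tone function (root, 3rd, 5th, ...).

6th

E♭6: E♭-G-B♭-C.
The 5th is B♭. A major second above B♭ is C.
C is the chord's 6th.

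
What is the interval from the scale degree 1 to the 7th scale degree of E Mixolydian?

The scale runs E F# G# A B C# D.
That puts E below D.
E up to D is 10 semitones, a half step narrower than a major seventh, so the interval is minor.

minor seventh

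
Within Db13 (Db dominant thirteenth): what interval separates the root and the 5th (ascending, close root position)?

perfect fifth

Db13 (Db dominant thirteenth): Db–F–Ab–Cb–Eb–Bb.
The root is Db and the 5th is Ab.
Db up to Ab spans 5 letter names and 7 semitones — a perfect fifth.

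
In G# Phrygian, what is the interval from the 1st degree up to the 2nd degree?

The scale runs G# A B C# D# E F#.
So we need the interval from G# up to A.
From G# to A: 1 semitone over a second = minor.

minor second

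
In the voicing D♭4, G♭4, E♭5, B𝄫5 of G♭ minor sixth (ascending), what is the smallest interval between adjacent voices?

Adjacent intervals: D♭4→G♭4 = perfect fourth; G♭4→E♭5 = major sixth; E♭5→B𝄫5 = diminished fifth.
The smallest is D♭4 to G♭4, a perfect fourth (5 semitones).

perfect fourth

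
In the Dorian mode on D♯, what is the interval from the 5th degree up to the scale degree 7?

D♯ dorian: D♯ E♯ F♯ G♯ A♯ B♯ C♯.
The 5th degree is A♯ and the 7th degree is C♯.
3 letter names make it a third; at 3 semitones (a half step narrower than major) the quality is minor.

minor 3rd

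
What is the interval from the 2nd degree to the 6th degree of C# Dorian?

C# dorian: C# D# E F# G# A# B.
That puts D# below A#.
D# up to A# spans 5 letter names and 7 semitones — a perfect fifth.

perfect 5th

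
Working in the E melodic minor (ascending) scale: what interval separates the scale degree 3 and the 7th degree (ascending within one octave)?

The scale runs E F♯ G A B C♯ D♯.
The scale degree 3 is G and the 7th degree is D♯.
5 letter names make it a fifth; at 8 semitones (a half step wider than perfect) the quality is augmented.

augmented fifth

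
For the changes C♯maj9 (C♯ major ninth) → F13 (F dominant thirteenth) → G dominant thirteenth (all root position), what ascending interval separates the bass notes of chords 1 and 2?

The roots are C♯ and F.
C♯ up to F is 4 semitones, a half step narrower than a perfect fourth, so the interval is diminished.

diminished fourth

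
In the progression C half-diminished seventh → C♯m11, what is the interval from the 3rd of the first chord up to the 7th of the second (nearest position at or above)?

C half-diminished seventh has E♭ as its 3rd, and C♯m11 has B as its 7th.
From E♭ to B: 8 semitones over a fifth = augmented.

augmented fifth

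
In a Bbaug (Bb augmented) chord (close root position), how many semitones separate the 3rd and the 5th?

4

Bb+ (Bb augmented) is spelled Bb-D-F#.
D to F# is a major third: 4 semitones.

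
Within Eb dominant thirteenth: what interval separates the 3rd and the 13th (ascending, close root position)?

The chord tones of Eb dominant thirteenth are Eb-G-Bb-Db-F-C.
So we need the interval from G up to C.
From G to C is 17 semitones, exactly the perfect eleventh.

perfect eleventh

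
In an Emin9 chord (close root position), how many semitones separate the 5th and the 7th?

The chord tones of Emin9 (E minor ninth) are E-G-B-D-F#.
B to D is a minor third: 3 semitones.

3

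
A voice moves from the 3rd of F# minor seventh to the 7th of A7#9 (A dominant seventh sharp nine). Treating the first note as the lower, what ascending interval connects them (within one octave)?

F# minor seventh has A as its 3rd, and A7#9 (A dominant seventh sharp nine) has G as its 7th.
From A to G: 10 semitones over a seventh = minor.

minor seventh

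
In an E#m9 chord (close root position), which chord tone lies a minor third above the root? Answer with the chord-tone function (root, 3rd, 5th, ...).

E#min9 (E# minor ninth) is spelled E#-G#-B#-D#-F##.
The root is E#. A minor third above E# is G#.
G# is the chord's 3rd.

3rd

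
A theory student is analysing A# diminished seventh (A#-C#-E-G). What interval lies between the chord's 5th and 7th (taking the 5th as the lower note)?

The 5th is E and the 7th is G.
From E to G: 3 semitones over a third = minor.

minor third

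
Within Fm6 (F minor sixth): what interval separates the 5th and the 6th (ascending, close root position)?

major second

The chord tones of Fmin6 (F minor sixth) are F, A♭, C, D.
So we need the interval from C up to D.
C up to D spans 2 letter names and 2 semitones — a major second.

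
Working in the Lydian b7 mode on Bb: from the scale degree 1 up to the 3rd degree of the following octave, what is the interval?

Spelling the Lydian b7 mode on Bb: Bb C D E F G Ab.
That puts Bb below D.
Bb up to D spans 10 letter names and 16 semitones — a major tenth.

major tenth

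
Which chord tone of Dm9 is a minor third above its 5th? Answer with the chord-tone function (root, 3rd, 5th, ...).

7th

The chord tones of Dmin9 (D minor ninth) are D-F-A-C-E.
The 5th is A. A minor third above A is C.
C is the chord's 7th.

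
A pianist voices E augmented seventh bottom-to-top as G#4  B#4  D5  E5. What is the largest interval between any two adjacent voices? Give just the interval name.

major 3rd

Adjacent intervals: G#4→B#4 = major third; B#4→D5 = diminished third; D5→E5 = major second.
The largest is G#4 to B#4, a major third (4 semitones).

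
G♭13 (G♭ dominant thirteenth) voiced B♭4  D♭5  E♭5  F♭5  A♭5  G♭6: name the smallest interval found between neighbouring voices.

Adjacent intervals: B♭4→D♭5 = minor third; D♭5→E♭5 = major second; E♭5→F♭5 = minor second; F♭5→A♭5 = major third; A♭5→G♭6 = minor seventh.
The smallest is E♭5 to F♭5, a minor second (1 semitone).

m2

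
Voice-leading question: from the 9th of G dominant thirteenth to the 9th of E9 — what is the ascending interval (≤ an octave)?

M6

G dominant thirteenth has A as its 9th, and E9 has F# as its 9th.
A up to F# spans 6 letter names and 9 semitones — a major sixth.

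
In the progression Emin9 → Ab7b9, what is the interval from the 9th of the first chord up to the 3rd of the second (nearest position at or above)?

Emin9 has F# as its 9th, and Ab7b9 has C as its 3rd.
F# up to C is 6 semitones, a half step narrower than a perfect fifth, so the interval is diminished.

diminished fifth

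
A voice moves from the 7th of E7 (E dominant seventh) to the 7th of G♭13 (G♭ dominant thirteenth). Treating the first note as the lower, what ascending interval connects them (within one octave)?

The 7th of E7 (E dominant seventh) is D; the 7th of G♭13 (G♭ dominant thirteenth) is F♭.
3 letter names make it a third; at 2 semitones (a whole step narrower than major) the quality is diminished.

diminished third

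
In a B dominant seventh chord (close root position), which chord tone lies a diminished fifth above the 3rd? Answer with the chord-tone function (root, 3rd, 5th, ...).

7th

B7: B-D♯-F♯-A.
The 3rd is D♯. A diminished fifth above D♯ is A.
A is the chord's 7th.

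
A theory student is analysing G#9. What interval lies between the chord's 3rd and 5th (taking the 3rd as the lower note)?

G#9 is spelled G# B# D# F# A#.
3rd = B#; 5th = D#.
From B# to D#: 3 semitones over a third = minor.

m3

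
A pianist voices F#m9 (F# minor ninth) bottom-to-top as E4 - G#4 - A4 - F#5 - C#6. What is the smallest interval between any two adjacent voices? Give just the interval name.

Adjacent intervals: E4→G#4 = major third; G#4→A4 = minor second; A4→F#5 = major sixth; F#5→C#6 = perfect fifth.
The smallest is G#4 to A4, a minor second (1 semitone).

minor 2nd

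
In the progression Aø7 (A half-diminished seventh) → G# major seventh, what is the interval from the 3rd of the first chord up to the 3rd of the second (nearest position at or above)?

Aø7 (A half-diminished seventh) has C as its 3rd, and G# major seventh has B# as its 3rd.
7 letter names make it a seventh; at 12 semitones (a half step wider than major) the quality is augmented.

augmented seventh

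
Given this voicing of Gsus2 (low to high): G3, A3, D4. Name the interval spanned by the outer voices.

The outer voices are G3 and D4.
Counting 5 letters and 7 half steps from G gives a perfect fifth.

perfect fifth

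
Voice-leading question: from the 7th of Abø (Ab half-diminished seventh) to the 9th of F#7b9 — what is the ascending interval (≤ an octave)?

augmented 1st

The 7th of Abø (Ab half-diminished seventh) is Gb; the 9th of F#7b9 is G.
1 letter names make it a unison; at 1 semitone (a half step wider than perfect) the quality is augmented.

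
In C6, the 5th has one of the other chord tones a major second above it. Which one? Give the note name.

A

Spelling the chord: C–E–G–A.
The 5th is G. A major second above G is A.
A is the chord's 6th.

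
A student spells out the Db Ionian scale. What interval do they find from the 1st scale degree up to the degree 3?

Spelling the Db Ionian scale: Db Eb F Gb Ab Bb C.
1st scale degree = Db; 3rd scale degree = F.
Db up to F spans 3 letter names and 4 semitones — a major third.

major 3rd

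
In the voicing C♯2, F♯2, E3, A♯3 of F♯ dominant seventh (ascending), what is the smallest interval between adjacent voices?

P4

Adjacent intervals: C♯2→F♯2 = perfect fourth; F♯2→E3 = minor seventh; E3→A♯3 = augmented fourth.
The smallest is C♯2 to F♯2, a perfect fourth (5 semitones).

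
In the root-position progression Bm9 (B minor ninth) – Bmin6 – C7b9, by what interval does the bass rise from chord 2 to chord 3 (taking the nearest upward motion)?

The roots are B and C.
2 letter names make it a second; at 1 semitone (a half step narrower than major) the quality is minor.

minor 2nd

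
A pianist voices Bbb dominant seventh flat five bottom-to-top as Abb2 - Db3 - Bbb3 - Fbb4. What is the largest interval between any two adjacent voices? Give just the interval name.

minor 6th

Adjacent intervals: Abb2→Db3 = augmented fourth; Db3→Bbb3 = minor sixth; Bbb3→Fbb4 = diminished fifth.
The largest is Db3 to Bbb3, a minor sixth (8 semitones).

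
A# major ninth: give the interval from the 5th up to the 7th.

major 3rd

A# major ninth: A# C## E# G## B#.
5th = E#; 7th = G##.
From E# to G## is 4 semitones, exactly the major third.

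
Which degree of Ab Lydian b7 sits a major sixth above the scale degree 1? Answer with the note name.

F

The scale is Ab Bb C D Eb F Gb.
The scale degree 1 is Ab; a major sixth above that is F — scale degree 6.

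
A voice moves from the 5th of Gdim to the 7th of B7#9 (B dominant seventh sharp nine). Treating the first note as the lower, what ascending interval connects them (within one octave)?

Gdim has Db as its 5th, and B7#9 (B dominant seventh sharp nine) has A as its 7th.
5 letter names make it a fifth; at 8 semitones (a half step wider than perfect) the quality is augmented.

augmented fifth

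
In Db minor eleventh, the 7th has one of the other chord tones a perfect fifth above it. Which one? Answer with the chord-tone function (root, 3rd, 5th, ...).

11th

Spelling the chord: Db, Fb, Ab, Cb, Eb, Gb.
The 7th is Cb. A perfect fifth above Cb is Gb.
Gb is the chord's 11th.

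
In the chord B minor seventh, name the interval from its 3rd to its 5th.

The chord tones of Bmin7 (B minor seventh) are B D F# A.
So we need the interval from D up to F#.
Counting 3 letters and 4 half steps from D gives a major third.

M3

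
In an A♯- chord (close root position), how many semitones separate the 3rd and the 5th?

Spelling the chord: A♯ C♯ E♯.
C♯ to E♯ is a major third: 4 semitones.

4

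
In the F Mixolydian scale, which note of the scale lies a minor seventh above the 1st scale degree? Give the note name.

The scale is F G A Bb C D Eb.
The 1st scale degree is F; a minor seventh above that is Eb — scale degree 7.

Eb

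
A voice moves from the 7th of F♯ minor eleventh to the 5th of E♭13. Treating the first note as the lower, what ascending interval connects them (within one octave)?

The 7th of F♯ minor eleventh is E; the 5th of E♭13 is B♭.
5 letter names make it a fifth; at 6 semitones (a half step narrower than perfect) the quality is diminished.

diminished 5th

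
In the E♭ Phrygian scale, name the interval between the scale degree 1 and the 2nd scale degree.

Spelling the E♭ Phrygian scale: E♭ F♭ G♭ A♭ B♭ C♭ D♭.
The scale degree 1 is E♭ and the degree 2 is F♭.
From E♭ to F♭: 1 semitone over a second = minor.

minor second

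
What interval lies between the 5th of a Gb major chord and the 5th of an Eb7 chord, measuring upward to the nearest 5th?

Gb major has Db as its 5th, and Eb7 has Bb as its 5th.
Db up to Bb spans 6 letter names and 9 semitones — a major sixth.

M6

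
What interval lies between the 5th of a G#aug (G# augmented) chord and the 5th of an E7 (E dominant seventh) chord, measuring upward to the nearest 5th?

G#aug (G# augmented) has D## as its 5th, and E7 (E dominant seventh) has B as its 5th.
D## up to B is 7 semitones, a whole step narrower than a major sixth, so the interval is diminished.

diminished sixth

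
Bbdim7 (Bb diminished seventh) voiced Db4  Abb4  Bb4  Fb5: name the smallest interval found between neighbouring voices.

augmented second

Adjacent intervals: Db4→Abb4 = diminished fifth; Abb4→Bb4 = augmented second; Bb4→Fb5 = diminished fifth.
The smallest is Abb4 to Bb4, an augmented second (3 semitones).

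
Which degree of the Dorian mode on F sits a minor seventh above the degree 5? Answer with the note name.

The scale is F G A♭ B♭ C D E♭.
The degree 5 is C; a minor seventh above that is B♭ — scale degree 4.

Bb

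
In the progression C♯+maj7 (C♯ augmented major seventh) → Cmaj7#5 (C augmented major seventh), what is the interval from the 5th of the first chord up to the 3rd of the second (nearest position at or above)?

diminished 6th

The 5th of C♯+maj7 (C♯ augmented major seventh) is G𝄪; the 3rd of Cmaj7#5 (C augmented major seventh) is E.
From G𝄪 to E: 7 semitones over a sixth = diminished.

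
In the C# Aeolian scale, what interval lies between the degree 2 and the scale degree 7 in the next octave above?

C# natural minor: C# D# E F# G# A B.
That puts D# below B.
From D# to B: 20 semitones over a thirteenth = minor.

m13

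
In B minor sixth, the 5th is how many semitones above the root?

7

B minor sixth: B–D–F♯–G♯.
B to F♯ is a perfect fifth: 7 semitones.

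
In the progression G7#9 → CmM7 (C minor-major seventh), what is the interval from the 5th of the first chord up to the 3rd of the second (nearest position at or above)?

The 5th of G7#9 is D; the 3rd of CmM7 (C minor-major seventh) is Eb.
2 letter names make it a second; at 1 semitone (a half step narrower than major) the quality is minor.

minor second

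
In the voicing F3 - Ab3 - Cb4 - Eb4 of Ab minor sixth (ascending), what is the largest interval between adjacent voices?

major third

Adjacent intervals: F3→Ab3 = minor third; Ab3→Cb4 = minor third; Cb4→Eb4 = major third.
The largest is Cb4 to Eb4, a major third (4 semitones).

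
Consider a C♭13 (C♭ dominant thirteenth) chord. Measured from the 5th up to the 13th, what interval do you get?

The chord tones of C♭13 are C♭, E♭, G♭, B𝄫, D♭, A♭.
That puts G♭ below A♭.
Counting 9 letters and 14 half steps from G♭ gives a major ninth.

major ninth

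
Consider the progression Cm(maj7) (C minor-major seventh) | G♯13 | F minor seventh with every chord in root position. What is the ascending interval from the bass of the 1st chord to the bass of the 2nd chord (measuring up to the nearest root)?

A5

The roots are C and G♯.
From C to G♯: 8 semitones over a fifth = augmented.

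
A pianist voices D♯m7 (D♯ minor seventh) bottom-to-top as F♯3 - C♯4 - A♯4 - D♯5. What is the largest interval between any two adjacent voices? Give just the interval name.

major sixth

Adjacent intervals: F♯3→C♯4 = perfect fifth; C♯4→A♯4 = major sixth; A♯4→D♯5 = perfect fourth.
The largest is C♯4 to A♯4, a major sixth (9 semitones).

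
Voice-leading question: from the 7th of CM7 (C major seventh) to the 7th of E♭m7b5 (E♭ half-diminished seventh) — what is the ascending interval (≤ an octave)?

CM7 (C major seventh) has B as its 7th, and E♭m7b5 (E♭ half-diminished seventh) has D♭ as its 7th.
3 letter names make it a third; at 2 semitones (a whole step narrower than major) the quality is diminished.

diminished third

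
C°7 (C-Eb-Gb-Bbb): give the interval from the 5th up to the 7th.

So we need the interval from Gb up to Bbb.
3 letter names make it a third; at 3 semitones (a half step narrower than major) the quality is minor.

minor third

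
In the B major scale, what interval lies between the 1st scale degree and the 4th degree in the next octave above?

perfect eleventh

B major: B C# D# E F# G# A#.
So we need the interval from B up to E.
Counting 11 letters and 17 half steps from B gives a perfect eleventh.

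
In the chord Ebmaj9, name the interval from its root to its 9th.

major ninth

Eb major ninth: Eb G Bb D F.
Root = Eb; 9th = F.
Counting 9 letters and 14 half steps from Eb gives a major ninth.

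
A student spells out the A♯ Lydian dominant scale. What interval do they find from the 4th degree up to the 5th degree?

The scale runs A♯ B♯ C𝄪 D𝄪 E♯ F𝄪 G♯.
4th degree = D𝄪; 5th degree = E♯.
2 letter names make it a second; at 1 semitone (a half step narrower than major) the quality is minor.

minor second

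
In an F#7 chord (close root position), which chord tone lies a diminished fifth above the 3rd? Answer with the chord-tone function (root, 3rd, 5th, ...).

F#7: F#, A#, C#, E.
The 3rd is A#. A diminished fifth above A# is E.
E is the chord's 7th.

7th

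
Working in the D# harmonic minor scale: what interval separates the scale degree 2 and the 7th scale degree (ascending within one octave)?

M6

D# harmonic minor: D# E# F# G# A# B C##.
The scale degree 2 is E# and the scale degree 7 is C##.
Counting 6 letters and 9 half steps from E# gives a major sixth.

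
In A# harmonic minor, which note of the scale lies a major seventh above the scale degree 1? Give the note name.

The scale is A# B# C# D# E# F# G##.
The scale degree 1 is A#; a major seventh above that is G## — scale degree 7.

G##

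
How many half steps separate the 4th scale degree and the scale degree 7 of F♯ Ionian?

6

The scale is F♯ G♯ A♯ B C♯ D♯ E♯.
B up to E♯ is an augmented fourth — 6 semitones.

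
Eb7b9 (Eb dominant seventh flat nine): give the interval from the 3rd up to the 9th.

Eb7b9 (Eb dominant seventh flat nine) is spelled Eb–G–Bb–Db–Fb.
The 3rd is G and the 9th is Fb.
7 letter names make it a seventh; at 9 semitones (a whole step narrower than major) the quality is diminished.

diminished 7th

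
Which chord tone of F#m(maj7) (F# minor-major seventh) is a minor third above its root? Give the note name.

A

Spelling the chord: F#–A–C#–E#.
The root is F#. A minor third above F# is A.
A is the chord's 3rd.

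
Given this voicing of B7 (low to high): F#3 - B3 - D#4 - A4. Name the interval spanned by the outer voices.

The outer voices are F#3 and A4.
F# up to A is 15 semitones, a half step narrower than a major tenth, so the interval is minor.

minor 10th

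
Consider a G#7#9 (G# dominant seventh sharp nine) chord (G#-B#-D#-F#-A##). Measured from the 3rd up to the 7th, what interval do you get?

diminished fifth

That puts B# below F#.
5 letter names make it a fifth; at 6 semitones (a half step narrower than perfect) the quality is diminished.
That tritone between 3rd and 7th is what gives the dominant seventh its pull toward resolution.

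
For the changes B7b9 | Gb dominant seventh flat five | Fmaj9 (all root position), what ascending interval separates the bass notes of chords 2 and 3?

major 7th

The roots are Gb and F.
Gb up to F spans 7 letter names and 11 semitones — a major seventh.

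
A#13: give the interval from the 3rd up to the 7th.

d5

The chord tones of A#13 are A#, C##, E#, G#, B#, F##.
So we need the interval from C## up to G#.
From C## to G#: 6 semitones over a fifth = diminished.
That tritone between 3rd and 7th is what gives the dominant seventh its pull toward resolution.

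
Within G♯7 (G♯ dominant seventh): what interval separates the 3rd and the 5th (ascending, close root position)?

G♯7 (G♯ dominant seventh) is spelled G♯, B♯, D♯, F♯.
The 3rd is B♯ and the 5th is D♯.
3 letter names make it a third; at 3 semitones (a half step narrower than major) the quality is minor.

minor third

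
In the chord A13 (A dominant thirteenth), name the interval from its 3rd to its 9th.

Spelling the chord: A, C♯, E, G, B, F♯.
The 3rd is C♯ and the 9th is B.
From C♯ to B: 10 semitones over a seventh = minor.

minor seventh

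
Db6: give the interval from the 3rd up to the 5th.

minor third

The chord tones of Db6 are Db-F-Ab-Bb.
The 3rd is F and the 5th is Ab.
F up to Ab is 3 semitones, a half step narrower than a major third, so the interval is minor.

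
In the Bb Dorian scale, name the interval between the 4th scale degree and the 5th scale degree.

M2

Bb dorian: Bb C Db Eb F G Ab.
So we need the interval from Eb up to F.
Counting 2 letters and 2 half steps from Eb gives a major second.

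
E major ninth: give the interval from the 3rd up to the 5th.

minor third

Spelling the chord: E G♯ B D♯ F♯.
3rd = G♯; 5th = B.
G♯ up to B is 3 semitones, a half step narrower than a major third, so the interval is minor.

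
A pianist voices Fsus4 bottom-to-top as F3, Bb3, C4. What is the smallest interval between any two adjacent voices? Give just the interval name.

major second

Adjacent intervals: F3→Bb3 = perfect fourth; Bb3→C4 = major second.
The smallest is Bb3 to C4, a major second (2 semitones).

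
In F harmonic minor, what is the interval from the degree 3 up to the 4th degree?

major 2nd

F harmonic minor: F G Ab Bb C Db E.
So we need the interval from Ab up to Bb.
Ab up to Bb spans 2 letter names and 2 semitones — a major second.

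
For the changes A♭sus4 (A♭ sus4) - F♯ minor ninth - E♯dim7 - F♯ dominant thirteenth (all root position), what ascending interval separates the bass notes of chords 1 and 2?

The roots are A♭ and F♯.
6 letter names make it a sixth; at 10 semitones (a half step wider than major) the quality is augmented.

augmented sixth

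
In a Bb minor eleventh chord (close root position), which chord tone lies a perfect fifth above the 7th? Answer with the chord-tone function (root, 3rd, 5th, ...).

The chord tones of Bbm11 (Bb minor eleventh) are Bb-Db-F-Ab-C-Eb.
The 7th is Ab. A perfect fifth above Ab is Eb.
Eb is the chord's 11th.

11th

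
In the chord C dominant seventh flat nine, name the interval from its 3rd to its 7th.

diminished 5th

Spelling the chord: C–E–G–B♭–D♭.
That puts E below B♭.
5 letter names make it a fifth; at 6 semitones (a half step narrower than perfect) the quality is diminished.
That tritone between 3rd and 7th is what gives the dominant seventh its pull toward resolution.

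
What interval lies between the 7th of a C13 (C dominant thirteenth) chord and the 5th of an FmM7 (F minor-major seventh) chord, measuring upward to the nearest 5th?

C13 (C dominant thirteenth) has Bb as its 7th, and FmM7 (F minor-major seventh) has C as its 5th.
Counting 2 letters and 2 half steps from Bb gives a major second.

major second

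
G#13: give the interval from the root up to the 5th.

Spelling the chord: G#-B#-D#-F#-A#-E#.
The root is G# and the 5th is D#.
From G# to D# is 7 semitones, exactly the perfect fifth.

perfect fifth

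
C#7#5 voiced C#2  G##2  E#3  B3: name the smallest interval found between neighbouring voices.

diminished fifth

Adjacent intervals: C#2→G##2 = augmented fifth; G##2→E#3 = minor sixth; E#3→B3 = diminished fifth.
The smallest is E#3 to B3, a diminished fifth (6 semitones).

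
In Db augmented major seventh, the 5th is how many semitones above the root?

8

Spelling the chord: Db, F, A, C.
Db to A is an augmented fifth: 8 semitones.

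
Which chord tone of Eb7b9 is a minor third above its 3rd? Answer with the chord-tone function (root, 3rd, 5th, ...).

5th

The chord tones of Eb7b9 are Eb-G-Bb-Db-Fb.
The 3rd is G. A minor third above G is Bb.
Bb is the chord's 5th.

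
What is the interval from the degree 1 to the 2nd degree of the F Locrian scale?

F locrian: F Gb Ab Bb Cb Db Eb.
The degree 1 is F and the 2nd degree is Gb.
F up to Gb is 1 semitone, a half step narrower than a major second, so the interval is minor.

m2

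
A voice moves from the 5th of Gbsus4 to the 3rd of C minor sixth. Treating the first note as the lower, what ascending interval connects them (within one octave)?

Gbsus4 has Db as its 5th, and C minor sixth has Eb as its 3rd.
Db up to Eb spans 2 letter names and 2 semitones — a major second.

M2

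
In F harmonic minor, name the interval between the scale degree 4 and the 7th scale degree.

augmented fourth

F harmonic minor: F G Ab Bb C Db E.
Scale degree 4 = Bb; degree 7 = E.
From Bb to E: 6 semitones over a fourth = augmented.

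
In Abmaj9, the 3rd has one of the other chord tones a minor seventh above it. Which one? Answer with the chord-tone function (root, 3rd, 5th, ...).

9th

Abmaj9 (Ab major ninth): Ab–C–Eb–G–Bb.
The 3rd is C. A minor seventh above C is Bb.
Bb is the chord's 9th.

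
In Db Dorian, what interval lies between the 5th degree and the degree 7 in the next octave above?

m10

The scale runs Db Eb Fb Gb Ab Bb Cb.
That puts Ab below Cb.
From Ab to Cb: 15 semitones over a tenth = minor.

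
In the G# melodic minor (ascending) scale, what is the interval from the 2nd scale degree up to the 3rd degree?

G# melodic minor: G# A# B C# D# E# F##.
So we need the interval from A# up to B.
A# up to B is 1 semitone, a half step narrower than a major second, so the interval is minor.

minor 2nd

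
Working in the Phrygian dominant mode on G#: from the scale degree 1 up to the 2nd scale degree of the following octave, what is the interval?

minor ninth

Spelling the Phrygian dominant mode on G#: G# A B# C# D# E F#.
That puts G# below A.
9 letter names make it a ninth; at 13 semitones (a half step narrower than major) the quality is minor.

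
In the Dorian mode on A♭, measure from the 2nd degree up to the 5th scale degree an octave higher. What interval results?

Spelling the Dorian mode on A♭: A♭ B♭ C♭ D♭ E♭ F G♭.
The 2nd degree is B♭ and the 5th scale degree (up an octave) is E♭.
Counting 11 letters and 17 half steps from B♭ gives a perfect eleventh.

perfect eleventh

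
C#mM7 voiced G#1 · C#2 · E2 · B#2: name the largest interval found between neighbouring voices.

Adjacent intervals: G#1→C#2 = perfect fourth; C#2→E2 = minor third; E2→B#2 = augmented fifth.
The largest is E2 to B#2, an augmented fifth (8 semitones).

augmented 5th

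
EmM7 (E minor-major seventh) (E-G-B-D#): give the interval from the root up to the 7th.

M7

So we need the interval from E up to D#.
From E to D# is 11 semitones, exactly the major seventh.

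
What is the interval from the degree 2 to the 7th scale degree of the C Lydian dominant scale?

Spelling the C Lydian dominant scale: C D E F♯ G A B♭.
Degree 2 = D; 7th scale degree = B♭.
6 letter names make it a sixth; at 8 semitones (a half step narrower than major) the quality is minor.

minor sixth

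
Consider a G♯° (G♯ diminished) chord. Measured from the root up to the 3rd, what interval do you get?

G♯dim: G♯ B D.
So we need the interval from G♯ up to B.
G♯ up to B is 3 semitones, a half step narrower than a major third, so the interval is minor.

minor third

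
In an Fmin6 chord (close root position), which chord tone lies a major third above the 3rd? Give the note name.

The chord tones of F minor sixth are F A♭ C D.
The 3rd is A♭. A major third above A♭ is C.
C is the chord's 5th.

C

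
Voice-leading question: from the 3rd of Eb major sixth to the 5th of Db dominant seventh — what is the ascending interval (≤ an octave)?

Eb major sixth has G as its 3rd, and Db dominant seventh has Ab as its 5th.
G up to Ab is 1 semitone, a half step narrower than a major second, so the interval is minor.

minor second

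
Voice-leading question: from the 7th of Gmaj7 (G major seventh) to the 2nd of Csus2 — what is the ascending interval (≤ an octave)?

m6

The 7th of Gmaj7 (G major seventh) is F#; the 2nd of Csus2 is D.
From F# to D: 8 semitones over a sixth = minor.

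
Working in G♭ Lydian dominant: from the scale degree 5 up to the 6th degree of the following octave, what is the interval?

Spelling G♭ Lydian dominant: G♭ A♭ B♭ C D♭ E♭ F♭.
So we need the interval from D♭ up to E♭.
From D♭ to E♭ is 14 semitones, exactly the major ninth.

major ninth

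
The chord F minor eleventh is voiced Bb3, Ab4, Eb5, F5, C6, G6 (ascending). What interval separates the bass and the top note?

major 20th

The outer voices are Bb3 and G6.
Bb up to G spans 20 letter names and 33 semitones — a major 20th.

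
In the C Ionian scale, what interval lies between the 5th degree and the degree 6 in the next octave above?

C major: C D E F G A B.
So we need the interval from G up to A.
Counting 9 letters and 14 half steps from G gives a major ninth.

major ninth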